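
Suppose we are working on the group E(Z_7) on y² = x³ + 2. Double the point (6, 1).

tangent at (6, 1): λ = (3·6² + 0)/(2·1) ≡ 3/2. 2⁻¹ ≡ 4 (mod 7) since 2·4 = 8 ≡ 1, so λ ≡ 3·4 ≡ 5.
  x = λ² - 6 - 6 = 25 - 12 ≡ 6; y = λ·(6 - 6) - 1 ≡ 6. → (6, 6)

(6, 6)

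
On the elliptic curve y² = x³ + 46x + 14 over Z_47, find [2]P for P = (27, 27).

(46, 22)

tangent at (27, 27): λ = (3·27² + 46)/(2·27) ≡ 24/7. 7⁻¹ ≡ 27 (mod 47), so λ ≡ 24·27 ≡ 37.
  x = λ² - 27 - 27 = 1369 - 54 ≡ 46; y = λ·(27 - 46) - 27 ≡ 22. → (46, 22)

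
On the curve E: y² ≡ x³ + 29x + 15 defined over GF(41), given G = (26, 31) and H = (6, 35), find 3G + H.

First 3G:
Repeated addition: build up to 3G.
2G: tangent at (26, 31): λ = (3·26² + 29)/(2·31) ≡ 7/21. 21⁻¹ ≡ 2 (mod 41), so λ ≡ 7·2 ≡ 14.
  x = λ² - 26 - 26 = 196 - 52 ≡ 21; y = λ·(26 - 21) - 31 ≡ 39. → (21, 39)
3G: (21, 39) + (26, 31). λ = (31 - 39)/(26 - 21) ≡ 33/5 mod 41. 5⁻¹ ≡ 33 (mod 41), so λ ≡ 23.
  x = λ² - 21 - 26 = 529 - 47 ≡ 31; y = λ·(21 - 31) - 39 ≡ 18. → (31, 18)
3G = (31, 18).
Finally 3G + H:
(31, 18) + (6, 35). λ = (35 - 18)/(6 - 31) ≡ 17/16 mod 41. 16⁻¹ ≡ 18 (mod 41), so λ ≡ 19.
  x = λ² - 31 - 6 = 361 - 37 ≡ 37; y = λ·(31 - 37) - 18 ≡ 32. → (37, 32)

(37, 32)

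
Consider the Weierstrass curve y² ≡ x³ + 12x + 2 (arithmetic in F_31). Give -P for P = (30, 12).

-(30, 12) = (30, -12 mod 31) = (30, 19).

(30, 19)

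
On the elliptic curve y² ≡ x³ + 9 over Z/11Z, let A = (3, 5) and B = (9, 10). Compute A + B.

(3, 5) + (9, 10). λ = (10 - 5)/(9 - 3) ≡ 5/6 mod 11. 6⁻¹ ≡ 2 (mod 11), so λ ≡ 10.
  x = λ² - 3 - 9 = 100 - 12 ≡ 0; y = λ·(3 - 0) - 5 ≡ 3. → (0, 3)

(0, 3)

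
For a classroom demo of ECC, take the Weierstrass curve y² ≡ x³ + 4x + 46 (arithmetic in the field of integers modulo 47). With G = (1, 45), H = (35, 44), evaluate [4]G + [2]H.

First 4G:
Repeated addition: build up to 4G.
2G: tangent at (1, 45): λ = (3·1² + 4)/(2·45) ≡ 7/43. 43⁻¹ ≡ 35 (mod 47), so λ ≡ 7·35 ≡ 10.
  x = λ² - 1 - 1 = 100 - 2 ≡ 4; y = λ·(1 - 4) - 45 ≡ 19. → (4, 19)
3G: (4, 19) + (1, 45). λ = (45 - 19)/(1 - 4) ≡ 26/44 mod 47. 44⁻¹ ≡ 31 (mod 47) since 44·31 = 1364 ≡ 1, so λ ≡ 7.
  x = λ² - 4 - 1 = 49 - 5 ≡ 44; y = λ·(4 - 44) - 19 ≡ 30. → (44, 30)
4G: (44, 30) + (1, 45). λ = (45 - 30)/(1 - 44) ≡ 15/4 mod 47. 4⁻¹ ≡ 12 (mod 47) since 4·12 = 48 ≡ 1, so λ ≡ 39.
  x = λ² - 44 - 1 = 1521 - 45 ≡ 19; y = λ·(44 - 19) - 30 ≡ 5. → (19, 5)
4G = (19, 5).
Next 2H:
Repeated addition: build up to 2H.
2H: tangent at (35, 44): λ = (3·35² + 4)/(2·44) ≡ 13/41. 41⁻¹ ≡ 39 (mod 47), so λ ≡ 13·39 ≡ 37.
  x = λ² - 35 - 35 = 1369 - 70 ≡ 30; y = λ·(35 - 30) - 44 ≡ 0. → (30, 0)
2H = (30, 0).
Finally 4G + 2H:
(19, 5) + (30, 0). λ = (0 - 5)/(30 - 19) ≡ 42/11 mod 47. 11⁻¹ ≡ 30 (mod 47) since 11·30 = 330 ≡ 1, so λ ≡ 38.
  x = λ² - 19 - 30 = 1444 - 49 ≡ 32; y = λ·(19 - 32) - 5 ≡ 18. → (32, 18)

(32, 18)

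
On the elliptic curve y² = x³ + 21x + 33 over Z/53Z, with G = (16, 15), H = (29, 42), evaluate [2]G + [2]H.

(44, 4)

First 2G:
Repeated addition: build up to 2G.
2G: tangent at (16, 15): λ = (3·16² + 21)/(2·15) ≡ 47/30. 30⁻¹ ≡ 23 (mod 53) since 30·23 = 690 ≡ 1, so λ ≡ 47·23 ≡ 21.
  x = λ² - 16 - 16 = 441 - 32 ≡ 38; y = λ·(16 - 38) - 15 ≡ 0. → (38, 0)
2G = (38, 0).
Next 2H:
Repeated addition: build up to 2H.
2H: tangent at (29, 42): λ = (3·29² + 21)/(2·42) ≡ 0/31. 31⁻¹ ≡ 12 (mod 53) since 31·12 = 372 ≡ 1, so λ ≡ 0·12 ≡ 0.
  x = λ² - 29 - 29 = 0 - 58 ≡ 48; y = λ·(29 - 48) - 42 ≡ 11. → (48, 11)
2H = (48, 11).
Finally 2G + 2H:
(38, 0) + (48, 11). λ = (11 - 0)/(48 - 38) ≡ 11/10 mod 53. 10⁻¹ ≡ 16 (mod 53), so λ ≡ 17.
  x = λ² - 38 - 48 = 289 - 86 ≡ 44; y = λ·(38 - 44) - 0 ≡ 4. → (44, 4)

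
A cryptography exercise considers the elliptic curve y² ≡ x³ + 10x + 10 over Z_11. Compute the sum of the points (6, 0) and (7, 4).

(6, 0) + (7, 4). λ = (4 - 0)/(7 - 6) ≡ 4/1 mod 11. 1⁻¹ ≡ 1 (mod 11) since 1·1 = 1 ≡ 1, so λ ≡ 4.
  x = λ² - 6 - 7 = 16 - 13 ≡ 3; y = λ·(6 - 3) - 0 ≡ 1. → (3, 1)

(3, 1)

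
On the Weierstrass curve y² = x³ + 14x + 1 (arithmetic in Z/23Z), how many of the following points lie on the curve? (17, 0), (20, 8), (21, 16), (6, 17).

1

(17, 0): 0² ≡ 0, rhs ≡ 0 → on.
(20, 8): 8² ≡ 18, rhs ≡ 1 → off.
(21, 16): 16² ≡ 3, rhs ≡ 11 → off.
(6, 17): 17² ≡ 13, rhs ≡ 2 → off.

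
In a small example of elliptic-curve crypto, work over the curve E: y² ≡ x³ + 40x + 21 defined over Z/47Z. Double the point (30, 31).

(5, 8)

tangent at (30, 31): λ = (3·30² + 40)/(2·31) ≡ 14/15. 15⁻¹ ≡ 22 (mod 47), so λ ≡ 14·22 ≡ 26.
  x = λ² - 30 - 30 = 676 - 60 ≡ 5; y = λ·(30 - 5) - 31 ≡ 8. → (5, 8)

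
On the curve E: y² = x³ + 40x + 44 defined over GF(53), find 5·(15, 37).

Write P = (15, 37).
Double-and-add on 5 = (101)₂. Start with P = (15, 37) for the leading 1-bit.
double: tangent at (15, 37): λ = (3·15² + 40)/(2·37) ≡ 26/21. 21⁻¹ ≡ 48 (mod 53) since 21·48 = 1008 ≡ 1, so λ ≡ 26·48 ≡ 29.
  x = λ² - 15 - 15 = 841 - 30 ≡ 16; y = λ·(15 - 16) - 37 ≡ 40. → (16, 40)
double: tangent at (16, 40): λ = (3·16² + 40)/(2·40) ≡ 13/27. 27⁻¹ ≡ 2 (mod 53) since 27·2 = 54 ≡ 1, so λ ≡ 13·2 ≡ 26.
  x = λ² - 16 - 16 = 676 - 32 ≡ 8; y = λ·(16 - 8) - 40 ≡ 9. → (8, 9)
add P: (8, 9) + (15, 37). λ = (37 - 9)/(15 - 8) ≡ 28/7 mod 53. 7⁻¹ ≡ 38 (mod 53), so λ ≡ 4.
  x = λ² - 8 - 15 = 16 - 23 ≡ 46; y = λ·(8 - 46) - 9 ≡ 51. → (46, 51)

(46, 51)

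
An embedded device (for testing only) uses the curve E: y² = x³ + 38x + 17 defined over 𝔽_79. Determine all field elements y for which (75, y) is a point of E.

14, 65

x³ + 38x + 17 = 424742 ≡ 38 (mod 79).
Square roots of 38 mod 79: 14 and 65 (since 14² = 196 ≡ 38).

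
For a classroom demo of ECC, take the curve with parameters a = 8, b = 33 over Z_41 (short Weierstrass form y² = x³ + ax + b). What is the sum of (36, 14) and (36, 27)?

O

The two points share x = 36 and their y-coordinates satisfy 14 + 27 ≡ 0 (mod 41), so they are inverses. Their sum is O.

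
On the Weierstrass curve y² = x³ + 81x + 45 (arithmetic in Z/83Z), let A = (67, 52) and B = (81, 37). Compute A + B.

(67, 52) + (81, 37). λ = (37 - 52)/(81 - 67) ≡ 68/14 mod 83. 14⁻¹ ≡ 6 (mod 83), so λ ≡ 76.
  x = λ² - 67 - 81 = 5776 - 148 ≡ 67; y = λ·(67 - 67) - 52 ≡ 31. → (67, 31)

(67, 31)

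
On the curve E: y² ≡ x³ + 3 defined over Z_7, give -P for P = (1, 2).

(1, 5)

-(1, 2) = (1, -2 mod 7) = (1, 5).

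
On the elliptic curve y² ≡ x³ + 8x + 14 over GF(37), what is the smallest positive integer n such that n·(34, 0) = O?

2P: (34, 0) + (34, 0): same x and y₁ ≡ -y₂, so the sum is O.
2P = O, so the order is 2.

2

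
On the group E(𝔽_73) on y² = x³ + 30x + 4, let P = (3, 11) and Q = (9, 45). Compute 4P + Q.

(46, 30)

First 4P:
Repeated addition: build up to 4P.
2P: tangent at (3, 11): λ = (3·3² + 30)/(2·11) ≡ 57/22. 22⁻¹ ≡ 10 (mod 73) since 22·10 = 220 ≡ 1, so λ ≡ 57·10 ≡ 59.
  x = λ² - 3 - 3 = 3481 - 6 ≡ 44; y = λ·(3 - 44) - 11 ≡ 52. → (44, 52)
3P: (44, 52) + (3, 11). λ = (11 - 52)/(3 - 44) ≡ 32/32 mod 73. 32⁻¹ ≡ 16 (mod 73), so λ ≡ 1.
  x = λ² - 44 - 3 = 1 - 47 ≡ 27; y = λ·(44 - 27) - 52 ≡ 38. → (27, 38)
4P: (27, 38) + (3, 11). λ = (11 - 38)/(3 - 27) ≡ 46/49 mod 73. 49⁻¹ ≡ 3 (mod 73), so λ ≡ 65.
  x = λ² - 27 - 3 = 4225 - 30 ≡ 34; y = λ·(27 - 34) - 38 ≡ 18. → (34, 18)
4P = (34, 18).
Finally 4P + Q:
(34, 18) + (9, 45). λ = (45 - 18)/(9 - 34) ≡ 27/48 mod 73. 48⁻¹ ≡ 35 (mod 73) since 48·35 = 1680 ≡ 1, so λ ≡ 69.
  x = λ² - 34 - 9 = 4761 - 43 ≡ 46; y = λ·(34 - 46) - 18 ≡ 30. → (46, 30)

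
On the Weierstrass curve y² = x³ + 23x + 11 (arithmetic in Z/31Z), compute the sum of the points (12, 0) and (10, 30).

(17, 13)

(12, 0) + (10, 30). λ = (30 - 0)/(10 - 12) ≡ 30/29 mod 31. 29⁻¹ ≡ 15 (mod 31), so λ ≡ 16.
  x = λ² - 12 - 10 = 256 - 22 ≡ 17; y = λ·(12 - 17) - 0 ≡ 13. → (17, 13)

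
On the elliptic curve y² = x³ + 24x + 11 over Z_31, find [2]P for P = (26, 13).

(4, 4)

tangent at (26, 13): λ = (3·26² + 24)/(2·13) ≡ 6/26. 26⁻¹ ≡ 6 (mod 31) since 26·6 = 156 ≡ 1, so λ ≡ 6·6 ≡ 5.
  x = λ² - 26 - 26 = 25 - 52 ≡ 4; y = λ·(26 - 4) - 13 ≡ 4. → (4, 4)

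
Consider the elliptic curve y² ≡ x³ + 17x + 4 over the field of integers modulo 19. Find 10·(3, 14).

Write G = (3, 14).
Repeated addition: build up to 10G.
2G: tangent at (3, 14): λ = (3·3² + 17)/(2·14) ≡ 6/9. 9⁻¹ ≡ 17 (mod 19), so λ ≡ 6·17 ≡ 7.
  x = λ² - 3 - 3 = 49 - 6 ≡ 5; y = λ·(3 - 5) - 14 ≡ 10. → (5, 10)
3G: (5, 10) + (3, 14). λ = (14 - 10)/(3 - 5) ≡ 4/17 mod 19. 17⁻¹ ≡ 9 (mod 19), so λ ≡ 17.
  x = λ² - 5 - 3 = 289 - 8 ≡ 15; y = λ·(5 - 15) - 10 ≡ 10. → (15, 10)
4G: (15, 10) + (3, 14). λ = (14 - 10)/(3 - 15) ≡ 4/7 mod 19. 7⁻¹ ≡ 11 (mod 19), so λ ≡ 6.
  x = λ² - 15 - 3 = 36 - 18 ≡ 18; y = λ·(15 - 18) - 10 ≡ 10. → (18, 10)
5G: (18, 10) + (3, 14). λ = (14 - 10)/(3 - 18) ≡ 4/4 mod 19. 4⁻¹ ≡ 5 (mod 19) since 4·5 = 20 ≡ 1, so λ ≡ 1.
  x = λ² - 18 - 3 = 1 - 21 ≡ 18; y = λ·(18 - 18) - 10 ≡ 9. → (18, 9)
6G: (18, 9) + (3, 14). λ = (14 - 9)/(3 - 18) ≡ 5/4 mod 19. 4⁻¹ ≡ 5 (mod 19), so λ ≡ 6.
  x = λ² - 18 - 3 = 36 - 21 ≡ 15; y = λ·(18 - 15) - 9 ≡ 9. → (15, 9)
7G: (15, 9) + (3, 14). λ = (14 - 9)/(3 - 15) ≡ 5/7 mod 19. 7⁻¹ ≡ 11 (mod 19), so λ ≡ 17.
  x = λ² - 15 - 3 = 289 - 18 ≡ 5; y = λ·(15 - 5) - 9 ≡ 9. → (5, 9)
8G: (5, 9) + (3, 14). λ = (14 - 9)/(3 - 5) ≡ 5/17 mod 19. 17⁻¹ ≡ 9 (mod 19), so λ ≡ 7.
  x = λ² - 5 - 3 = 49 - 8 ≡ 3; y = λ·(5 - 3) - 9 ≡ 5. → (3, 5)
9G: (3, 5) + (3, 14): same x and y₁ ≡ -y₂, so the sum is O.
10G: O + (3, 14) = (3, 14) (identity).

(3, 14)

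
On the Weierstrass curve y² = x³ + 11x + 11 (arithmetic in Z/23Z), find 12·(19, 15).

(4, 21)

Write G = (19, 15).
Repeated addition: build up to 12G.
2G: tangent at (19, 15): λ = (3·19² + 11)/(2·15) ≡ 13/7. 7⁻¹ ≡ 10 (mod 23), so λ ≡ 13·10 ≡ 15.
  x = λ² - 19 - 19 = 225 - 38 ≡ 3; y = λ·(19 - 3) - 15 ≡ 18. → (3, 18)
3G: (3, 18) + (19, 15). λ = (15 - 18)/(19 - 3) ≡ 20/16 mod 23. 16⁻¹ ≡ 13 (mod 23), so λ ≡ 7.
  x = λ² - 3 - 19 = 49 - 22 ≡ 4; y = λ·(3 - 4) - 18 ≡ 21. → (4, 21)
4G: (4, 21) + (19, 15). λ = (15 - 21)/(19 - 4) ≡ 17/15 mod 23. 15⁻¹ ≡ 20 (mod 23), so λ ≡ 18.
  x = λ² - 4 - 19 = 324 - 23 ≡ 2; y = λ·(4 - 2) - 21 ≡ 15. → (2, 15)
5G: (2, 15) + (19, 15). λ = (15 - 15)/(19 - 2) ≡ 0/17 mod 23. 17⁻¹ ≡ 19 (mod 23), so λ ≡ 0.
  x = λ² - 2 - 19 = 0 - 21 ≡ 2; y = λ·(2 - 2) - 15 ≡ 8. → (2, 8)
6G: (2, 8) + (19, 15). λ = (15 - 8)/(19 - 2) ≡ 7/17 mod 23. 17⁻¹ ≡ 19 (mod 23) since 17·19 = 323 ≡ 1, so λ ≡ 18.
  x = λ² - 2 - 19 = 324 - 21 ≡ 4; y = λ·(2 - 4) - 8 ≡ 2. → (4, 2)
7G: (4, 2) + (19, 15). λ = (15 - 2)/(19 - 4) ≡ 13/15 mod 23. 15⁻¹ ≡ 20 (mod 23), so λ ≡ 7.
  x = λ² - 4 - 19 = 49 - 23 ≡ 3; y = λ·(4 - 3) - 2 ≡ 5. → (3, 5)
8G: (3, 5) + (19, 15). λ = (15 - 5)/(19 - 3) ≡ 10/16 mod 23. 16⁻¹ ≡ 13 (mod 23) since 16·13 = 208 ≡ 1, so λ ≡ 15.
  x = λ² - 3 - 19 = 225 - 22 ≡ 19; y = λ·(3 - 19) - 5 ≡ 8. → (19, 8)
9G: (19, 8) + (19, 15): same x and y₁ ≡ -y₂, so the sum is the point at infinity.
10G: the point at infinity + (19, 15) = (19, 15) (identity).
11G: tangent at (19, 15): λ = (3·19² + 11)/(2·15) ≡ 13/7. 7⁻¹ ≡ 10 (mod 23), so λ ≡ 13·10 ≡ 15.
  x = λ² - 19 - 19 = 225 - 38 ≡ 3; y = λ·(19 - 3) - 15 ≡ 18. → (3, 18)
12G: (3, 18) + (19, 15). λ = (15 - 18)/(19 - 3) ≡ 20/16 mod 23. 16⁻¹ ≡ 13 (mod 23) since 16·13 = 208 ≡ 1, so λ ≡ 7.
  x = λ² - 3 - 19 = 49 - 22 ≡ 4; y = λ·(3 - 4) - 18 ≡ 21. → (4, 21)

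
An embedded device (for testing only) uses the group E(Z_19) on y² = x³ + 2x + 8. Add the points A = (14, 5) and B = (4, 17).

(14, 5) + (4, 17). λ = (17 - 5)/(4 - 14) ≡ 12/9 mod 19. 9⁻¹ ≡ 17 (mod 19), so λ ≡ 14.
  x = λ² - 14 - 4 = 196 - 18 ≡ 7; y = λ·(14 - 7) - 5 ≡ 17. → (7, 17)

(7, 17)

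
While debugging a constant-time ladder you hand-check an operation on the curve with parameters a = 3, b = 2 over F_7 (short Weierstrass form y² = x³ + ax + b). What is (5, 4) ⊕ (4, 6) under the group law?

(2, 4)

(5, 4) + (4, 6). λ = (6 - 4)/(4 - 5) ≡ 2/6 mod 7. 6⁻¹ ≡ 6 (mod 7) since 6·6 = 36 ≡ 1, so λ ≡ 5.
  x = λ² - 5 - 4 = 25 - 9 ≡ 2; y = λ·(5 - 2) - 4 ≡ 4. → (2, 4)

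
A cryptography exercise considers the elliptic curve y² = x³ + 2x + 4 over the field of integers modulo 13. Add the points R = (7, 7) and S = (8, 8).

(7, 7) + (8, 8). λ = (8 - 7)/(8 - 7) ≡ 1/1 mod 13. 1⁻¹ ≡ 1 (mod 13), so λ ≡ 1.
  x = λ² - 7 - 8 = 1 - 15 ≡ 12; y = λ·(7 - 12) - 7 ≡ 1. → (12, 1)

(12, 1)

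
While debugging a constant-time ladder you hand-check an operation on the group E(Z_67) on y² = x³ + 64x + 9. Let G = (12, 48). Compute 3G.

O

Repeated addition: build up to 3G.
2G: tangent at (12, 48): λ = (3·12² + 64)/(2·48) ≡ 27/29. 29⁻¹ ≡ 37 (mod 67) since 29·37 = 1073 ≡ 1, so λ ≡ 27·37 ≡ 61.
  x = λ² - 12 - 12 = 3721 - 24 ≡ 12; y = λ·(12 - 12) - 48 ≡ 19. → (12, 19)
3G: (12, 19) + (12, 48): same x and y₁ ≡ -y₂, so the sum is O.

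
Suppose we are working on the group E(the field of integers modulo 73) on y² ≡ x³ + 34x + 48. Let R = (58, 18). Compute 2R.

(42, 70)

tangent at (58, 18): λ = (3·58² + 34)/(2·18) ≡ 52/36. 36⁻¹ ≡ 71 (mod 73) since 36·71 = 2556 ≡ 1, so λ ≡ 52·71 ≡ 42.
  x = λ² - 58 - 58 = 1764 - 116 ≡ 42; y = λ·(58 - 42) - 18 ≡ 70. → (42, 70)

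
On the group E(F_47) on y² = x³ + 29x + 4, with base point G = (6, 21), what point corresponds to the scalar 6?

Double-and-add on 6 = (110)₂. Start with G = (6, 21) for the leading 1-bit.
double: tangent at (6, 21): λ = (3·6² + 29)/(2·21) ≡ 43/42. 42⁻¹ ≡ 28 (mod 47) since 42·28 = 1176 ≡ 1, so λ ≡ 43·28 ≡ 29.
  x = λ² - 6 - 6 = 841 - 12 ≡ 30; y = λ·(6 - 30) - 21 ≡ 35. → (30, 35)
add G: (30, 35) + (6, 21). λ = (21 - 35)/(6 - 30) ≡ 33/23 mod 47. 23⁻¹ ≡ 45 (mod 47), so λ ≡ 28.
  x = λ² - 30 - 6 = 784 - 36 ≡ 43; y = λ·(30 - 43) - 35 ≡ 24. → (43, 24)
double: tangent at (43, 24): λ = (3·43² + 29)/(2·24) ≡ 30/1. 1⁻¹ ≡ 1 (mod 47) since 1·1 = 1 ≡ 1, so λ ≡ 30·1 ≡ 30.
  x = λ² - 43 - 43 = 900 - 86 ≡ 15; y = λ·(43 - 15) - 24 ≡ 17. → (15, 17)

(15, 17)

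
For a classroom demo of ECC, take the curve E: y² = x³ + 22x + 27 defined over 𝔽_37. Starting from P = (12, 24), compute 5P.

Repeated addition: build up to 5P.
2P: tangent at (12, 24): λ = (3·12² + 22)/(2·24) ≡ 10/11. 11⁻¹ ≡ 27 (mod 37) since 11·27 = 297 ≡ 1, so λ ≡ 10·27 ≡ 11.
  x = λ² - 12 - 12 = 121 - 24 ≡ 23; y = λ·(12 - 23) - 24 ≡ 3. → (23, 3)
3P: (23, 3) + (12, 24). λ = (24 - 3)/(12 - 23) ≡ 21/26 mod 37. 26⁻¹ ≡ 10 (mod 37) since 26·10 = 260 ≡ 1, so λ ≡ 25.
  x = λ² - 23 - 12 = 625 - 35 ≡ 35; y = λ·(23 - 35) - 3 ≡ 30. → (35, 30)
4P: (35, 30) + (12, 24). λ = (24 - 30)/(12 - 35) ≡ 31/14 mod 37. 14⁻¹ ≡ 8 (mod 37) since 14·8 = 112 ≡ 1, so λ ≡ 26.
  x = λ² - 35 - 12 = 676 - 47 ≡ 0; y = λ·(35 - 0) - 30 ≡ 29. → (0, 29)
5P: (0, 29) + (12, 24). λ = (24 - 29)/(12 - 0) ≡ 32/12 mod 37. 12⁻¹ ≡ 34 (mod 37) since 12·34 = 408 ≡ 1, so λ ≡ 15.
  x = λ² - 0 - 12 = 225 - 12 ≡ 28; y = λ·(0 - 28) - 29 ≡ 32. → (28, 32)

(28, 32)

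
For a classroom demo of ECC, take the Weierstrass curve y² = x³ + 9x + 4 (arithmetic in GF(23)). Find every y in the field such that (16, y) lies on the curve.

9, 14

x³ + 9x + 4 = 4244 ≡ 12 (mod 23).
Square roots of 12 mod 23: 9 and 14 (since 9² = 81 ≡ 12).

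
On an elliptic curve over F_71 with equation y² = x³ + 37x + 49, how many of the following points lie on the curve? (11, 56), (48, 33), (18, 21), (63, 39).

(11, 56): 56² ≡ 12, rhs ≡ 12 → on.
(48, 33): 33² ≡ 24, rhs ≡ 24 → on.
(18, 21): 21² ≡ 15, rhs ≡ 15 → on.
(63, 39): 39² ≡ 30, rhs ≡ 22 → off.

3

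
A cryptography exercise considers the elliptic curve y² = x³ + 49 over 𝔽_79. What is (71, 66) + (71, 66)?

(71, 13)

tangent at (71, 66): λ = (3·71² + 0)/(2·66) ≡ 34/53. 53⁻¹ ≡ 3 (mod 79) since 53·3 = 159 ≡ 1, so λ ≡ 34·3 ≡ 23.
  x = λ² - 71 - 71 = 529 - 142 ≡ 71; y = λ·(71 - 71) - 66 ≡ 13. → (71, 13)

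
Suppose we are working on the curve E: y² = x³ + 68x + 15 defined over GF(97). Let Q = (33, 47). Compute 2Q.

(43, 44)

tangent at (33, 47): λ = (3·33² + 68)/(2·47) ≡ 37/94. 94⁻¹ ≡ 32 (mod 97) since 94·32 = 3008 ≡ 1, so λ ≡ 37·32 ≡ 20.
  x = λ² - 33 - 33 = 400 - 66 ≡ 43; y = λ·(33 - 43) - 47 ≡ 44. → (43, 44)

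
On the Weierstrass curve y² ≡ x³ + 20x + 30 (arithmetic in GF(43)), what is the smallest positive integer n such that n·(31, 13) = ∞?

2P: tangent at (31, 13): λ = (3·31² + 20)/(2·13) ≡ 22/26. 26⁻¹ ≡ 5 (mod 43), so λ ≡ 22·5 ≡ 24.
  x = λ² - 31 - 31 = 576 - 62 ≡ 41; y = λ·(31 - 41) - 13 ≡ 5. → (41, 5)
3P: (41, 5) + (31, 13). λ = (13 - 5)/(31 - 41) ≡ 8/33 mod 43. 33⁻¹ ≡ 30 (mod 43) since 33·30 = 990 ≡ 1, so λ ≡ 25.
  x = λ² - 41 - 31 = 625 - 72 ≡ 37; y = λ·(41 - 37) - 5 ≡ 9. → (37, 9)
4P: (37, 9) + (31, 13). λ = (13 - 9)/(31 - 37) ≡ 4/37 mod 43. 37⁻¹ ≡ 7 (mod 43) since 37·7 = 259 ≡ 1, so λ ≡ 28.
  x = λ² - 37 - 31 = 784 - 68 ≡ 28; y = λ·(37 - 28) - 9 ≡ 28. → (28, 28)
5P: (28, 28) + (31, 13). λ = (13 - 28)/(31 - 28) ≡ 28/3 mod 43. 3⁻¹ ≡ 29 (mod 43) since 3·29 = 87 ≡ 1, so λ ≡ 38.
  x = λ² - 28 - 31 = 1444 - 59 ≡ 9; y = λ·(28 - 9) - 28 ≡ 6. → (9, 6)
6P: (9, 6) + (31, 13). λ = (13 - 6)/(31 - 9) ≡ 7/22 mod 43. 22⁻¹ ≡ 2 (mod 43) since 22·2 = 44 ≡ 1, so λ ≡ 14.
  x = λ² - 9 - 31 = 196 - 40 ≡ 27; y = λ·(9 - 27) - 6 ≡ 0. → (27, 0)
7P: (27, 0) + (31, 13). λ = (13 - 0)/(31 - 27) ≡ 13/4 mod 43. 4⁻¹ ≡ 11 (mod 43) since 4·11 = 44 ≡ 1, so λ ≡ 14.
  x = λ² - 27 - 31 = 196 - 58 ≡ 9; y = λ·(27 - 9) - 0 ≡ 37. → (9, 37)
8P: (9, 37) + (31, 13). λ = (13 - 37)/(31 - 9) ≡ 19/22 mod 43. 22⁻¹ ≡ 2 (mod 43), so λ ≡ 38.
  x = λ² - 9 - 31 = 1444 - 40 ≡ 28; y = λ·(9 - 28) - 37 ≡ 15. → (28, 15)
9P: (28, 15) + (31, 13). λ = (13 - 15)/(31 - 28) ≡ 41/3 mod 43. 3⁻¹ ≡ 29 (mod 43), so λ ≡ 28.
  x = λ² - 28 - 31 = 784 - 59 ≡ 37; y = λ·(28 - 37) - 15 ≡ 34. → (37, 34)
10P: (37, 34) + (31, 13). λ = (13 - 34)/(31 - 37) ≡ 22/37 mod 43. 37⁻¹ ≡ 7 (mod 43), so λ ≡ 25.
  x = λ² - 37 - 31 = 625 - 68 ≡ 41; y = λ·(37 - 41) - 34 ≡ 38. → (41, 38)
11P: (41, 38) + (31, 13). λ = (13 - 38)/(31 - 41) ≡ 18/33 mod 43. 33⁻¹ ≡ 30 (mod 43) since 33·30 = 990 ≡ 1, so λ ≡ 24.
  x = λ² - 41 - 31 = 576 - 72 ≡ 31; y = λ·(41 - 31) - 38 ≡ 30. → (31, 30)
12P: (31, 30) + (31, 13): same x and y₁ ≡ -y₂, so the sum is ∞.
12P = ∞, so the order is 12.

12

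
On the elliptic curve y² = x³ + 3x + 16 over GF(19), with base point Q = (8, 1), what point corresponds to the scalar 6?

Double-and-add on 6 = (110)₂. Start with Q = (8, 1) for the leading 1-bit.
double: tangent at (8, 1): λ = (3·8² + 3)/(2·1) ≡ 5/2. 2⁻¹ ≡ 10 (mod 19) since 2·10 = 20 ≡ 1, so λ ≡ 5·10 ≡ 12.
  x = λ² - 8 - 8 = 144 - 16 ≡ 14; y = λ·(8 - 14) - 1 ≡ 3. → (14, 3)
add Q: (14, 3) + (8, 1). λ = (1 - 3)/(8 - 14) ≡ 17/13 mod 19. 13⁻¹ ≡ 3 (mod 19) since 13·3 = 39 ≡ 1, so λ ≡ 13.
  x = λ² - 14 - 8 = 169 - 22 ≡ 14; y = λ·(14 - 14) - 3 ≡ 16. → (14, 16)
double: tangent at (14, 16): λ = (3·14² + 3)/(2·16) ≡ 2/13. 13⁻¹ ≡ 3 (mod 19), so λ ≡ 2·3 ≡ 6.
  x = λ² - 14 - 14 = 36 - 28 ≡ 8; y = λ·(14 - 8) - 16 ≡ 1. → (8, 1)

(8, 1)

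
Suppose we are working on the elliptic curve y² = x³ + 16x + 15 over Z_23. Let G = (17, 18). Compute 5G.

(2, 20)

Double-and-add on 5 = (101)₂. Start with G = (17, 18) for the leading 1-bit.
double: tangent at (17, 18): λ = (3·17² + 16)/(2·18) ≡ 9/13. 13⁻¹ ≡ 16 (mod 23) since 13·16 = 208 ≡ 1, so λ ≡ 9·16 ≡ 6.
  x = λ² - 17 - 17 = 36 - 34 ≡ 2; y = λ·(17 - 2) - 18 ≡ 3. → (2, 3)
double: tangent at (2, 3): λ = (3·2² + 16)/(2·3) ≡ 5/6. 6⁻¹ ≡ 4 (mod 23), so λ ≡ 5·4 ≡ 20.
  x = λ² - 2 - 2 = 400 - 4 ≡ 5; y = λ·(2 - 5) - 3 ≡ 6. → (5, 6)
add G: (5, 6) + (17, 18). λ = (18 - 6)/(17 - 5) ≡ 12/12 mod 23. 12⁻¹ ≡ 2 (mod 23), so λ ≡ 1.
  x = λ² - 5 - 17 = 1 - 22 ≡ 2; y = λ·(5 - 2) - 6 ≡ 20. → (2, 20)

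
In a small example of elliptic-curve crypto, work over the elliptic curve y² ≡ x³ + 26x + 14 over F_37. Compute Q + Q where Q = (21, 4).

tangent at (21, 4): λ = (3·21² + 26)/(2·4) ≡ 17/8. 8⁻¹ ≡ 14 (mod 37), so λ ≡ 17·14 ≡ 16.
  x = λ² - 21 - 21 = 256 - 42 ≡ 29; y = λ·(21 - 29) - 4 ≡ 16. → (29, 16)

(29, 16)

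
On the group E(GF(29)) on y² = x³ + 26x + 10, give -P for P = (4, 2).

(4, 27)

-(4, 2) = (4, -2 mod 29) = (4, 27).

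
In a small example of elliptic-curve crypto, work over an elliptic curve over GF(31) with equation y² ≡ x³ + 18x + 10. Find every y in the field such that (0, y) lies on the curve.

x³ + 18x + 10 = 10 ≡ 10 (mod 31).
Square roots of 10 mod 31: 14 and 17 (since 14² = 196 ≡ 10).

14, 17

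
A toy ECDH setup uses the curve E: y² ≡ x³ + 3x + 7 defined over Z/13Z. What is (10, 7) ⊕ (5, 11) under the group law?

(8, 7)

(10, 7) + (5, 11). λ = (11 - 7)/(5 - 10) ≡ 4/8 mod 13. 8⁻¹ ≡ 5 (mod 13), so λ ≡ 7.
  x = λ² - 10 - 5 = 49 - 15 ≡ 8; y = λ·(10 - 8) - 7 ≡ 7. → (8, 7)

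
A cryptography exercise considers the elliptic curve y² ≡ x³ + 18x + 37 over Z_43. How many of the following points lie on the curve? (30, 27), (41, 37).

1

(30, 27): 27² ≡ 41, rhs ≡ 14 → off.
(41, 37): 37² ≡ 36, rhs ≡ 36 → on.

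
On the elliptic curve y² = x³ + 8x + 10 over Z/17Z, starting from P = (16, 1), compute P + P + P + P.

(10, 6)

Double-and-add on 4 = (100)₂. Start with P = (16, 1) for the leading 1-bit.
double: tangent at (16, 1): λ = (3·16² + 8)/(2·1) ≡ 11/2. 2⁻¹ ≡ 9 (mod 17), so λ ≡ 11·9 ≡ 14.
  x = λ² - 16 - 16 = 196 - 32 ≡ 11; y = λ·(16 - 11) - 1 ≡ 1. → (11, 1)
double: tangent at (11, 1): λ = (3·11² + 8)/(2·1) ≡ 14/2. 2⁻¹ ≡ 9 (mod 17), so λ ≡ 14·9 ≡ 7.
  x = λ² - 11 - 11 = 49 - 22 ≡ 10; y = λ·(11 - 10) - 1 ≡ 6. → (10, 6)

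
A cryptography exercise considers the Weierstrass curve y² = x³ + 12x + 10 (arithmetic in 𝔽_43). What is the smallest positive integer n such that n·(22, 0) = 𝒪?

2P: (22, 0) + (22, 0): same x and y₁ ≡ -y₂, so the sum is 𝒪.
2P = 𝒪, so the order is 2.

2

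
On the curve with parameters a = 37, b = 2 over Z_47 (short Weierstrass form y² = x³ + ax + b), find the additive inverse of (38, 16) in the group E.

(38, 31)

-(38, 16) = (38, -16 mod 47) = (38, 31).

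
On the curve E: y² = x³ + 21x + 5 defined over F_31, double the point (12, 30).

tangent at (12, 30): λ = (3·12² + 21)/(2·30) ≡ 19/29. 29⁻¹ ≡ 15 (mod 31) since 29·15 = 435 ≡ 1, so λ ≡ 19·15 ≡ 6.
  x = λ² - 12 - 12 = 36 - 24 ≡ 12; y = λ·(12 - 12) - 30 ≡ 1. → (12, 1)

(12, 1)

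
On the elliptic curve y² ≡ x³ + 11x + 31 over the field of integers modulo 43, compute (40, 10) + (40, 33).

O

The two points share x = 40 and their y-coordinates satisfy 10 + 33 ≡ 0 (mod 43), so they are inverses. Their sum is ∞.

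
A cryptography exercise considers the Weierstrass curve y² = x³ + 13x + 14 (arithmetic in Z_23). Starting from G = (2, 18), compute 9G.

Double-and-add on 9 = (1001)₂. Start with G = (2, 18) for the leading 1-bit.
double: tangent at (2, 18): λ = (3·2² + 13)/(2·18) ≡ 2/13. 13⁻¹ ≡ 16 (mod 23), so λ ≡ 2·16 ≡ 9.
  x = λ² - 2 - 2 = 81 - 4 ≡ 8; y = λ·(2 - 8) - 18 ≡ 20. → (8, 20)
double: tangent at (8, 20): λ = (3·8² + 13)/(2·20) ≡ 21/17. 17⁻¹ ≡ 19 (mod 23), so λ ≡ 21·19 ≡ 8.
  x = λ² - 8 - 8 = 64 - 16 ≡ 2; y = λ·(8 - 2) - 20 ≡ 5. → (2, 5)
double: tangent at (2, 5): λ = (3·2² + 13)/(2·5) ≡ 2/10. 10⁻¹ ≡ 7 (mod 23), so λ ≡ 2·7 ≡ 14.
  x = λ² - 2 - 2 = 196 - 4 ≡ 8; y = λ·(2 - 8) - 5 ≡ 3. → (8, 3)
add G: (8, 3) + (2, 18). λ = (18 - 3)/(2 - 8) ≡ 15/17 mod 23. 17⁻¹ ≡ 19 (mod 23), so λ ≡ 9.
  x = λ² - 8 - 2 = 81 - 10 ≡ 2; y = λ·(8 - 2) - 3 ≡ 5. → (2, 5)

(2, 5)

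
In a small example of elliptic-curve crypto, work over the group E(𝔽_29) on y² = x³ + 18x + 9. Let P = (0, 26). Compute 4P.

(11, 28)

Repeated addition: build up to 4P.
2P: tangent at (0, 26): λ = (3·0² + 18)/(2·26) ≡ 18/23. 23⁻¹ ≡ 24 (mod 29), so λ ≡ 18·24 ≡ 26.
  x = λ² - 0 - 0 = 676 - 0 ≡ 9; y = λ·(0 - 9) - 26 ≡ 1. → (9, 1)
3P: (9, 1) + (0, 26). λ = (26 - 1)/(0 - 9) ≡ 25/20 mod 29. 20⁻¹ ≡ 16 (mod 29), so λ ≡ 23.
  x = λ² - 9 - 0 = 529 - 9 ≡ 27; y = λ·(9 - 27) - 1 ≡ 20. → (27, 20)
4P: (27, 20) + (0, 26). λ = (26 - 20)/(0 - 27) ≡ 6/2 mod 29. 2⁻¹ ≡ 15 (mod 29), so λ ≡ 3.
  x = λ² - 27 - 0 = 9 - 27 ≡ 11; y = λ·(27 - 11) - 20 ≡ 28. → (11, 28)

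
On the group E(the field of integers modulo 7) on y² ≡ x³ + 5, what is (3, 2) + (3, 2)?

tangent at (3, 2): λ = (3·3² + 0)/(2·2) ≡ 6/4. 4⁻¹ ≡ 2 (mod 7), so λ ≡ 6·2 ≡ 5.
  x = λ² - 3 - 3 = 25 - 6 ≡ 5; y = λ·(3 - 5) - 2 ≡ 2. → (5, 2)

(5, 2)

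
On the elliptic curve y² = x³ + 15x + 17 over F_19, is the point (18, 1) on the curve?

yes

y² = 1² ≡ 1; x³ + 15x + 17 = 6119 ≡ 1 (mod 19). 1 = 1.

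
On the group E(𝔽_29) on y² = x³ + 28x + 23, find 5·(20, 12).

Write P = (20, 12).
Double-and-add on 5 = (101)₂. Start with P = (20, 12) for the leading 1-bit.
double: tangent at (20, 12): λ = (3·20² + 28)/(2·12) ≡ 10/24. 24⁻¹ ≡ 23 (mod 29) since 24·23 = 552 ≡ 1, so λ ≡ 10·23 ≡ 27.
  x = λ² - 20 - 20 = 729 - 40 ≡ 22; y = λ·(20 - 22) - 12 ≡ 21. → (22, 21)
double: tangent at (22, 21): λ = (3·22² + 28)/(2·21) ≡ 1/13. 13⁻¹ ≡ 9 (mod 29), so λ ≡ 1·9 ≡ 9.
  x = λ² - 22 - 22 = 81 - 44 ≡ 8; y = λ·(22 - 8) - 21 ≡ 18. → (8, 18)
add P: (8, 18) + (20, 12). λ = (12 - 18)/(20 - 8) ≡ 23/12 mod 29. 12⁻¹ ≡ 17 (mod 29) since 12·17 = 204 ≡ 1, so λ ≡ 14.
  x = λ² - 8 - 20 = 196 - 28 ≡ 23; y = λ·(8 - 23) - 18 ≡ 4. → (23, 4)

(23, 4)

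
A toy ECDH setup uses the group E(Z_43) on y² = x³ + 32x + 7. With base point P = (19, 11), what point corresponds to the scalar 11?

Repeated addition: build up to 11P.
2P: tangent at (19, 11): λ = (3·19² + 32)/(2·11) ≡ 40/22. 22⁻¹ ≡ 2 (mod 43), so λ ≡ 40·2 ≡ 37.
  x = λ² - 19 - 19 = 1369 - 38 ≡ 41; y = λ·(19 - 41) - 11 ≡ 35. → (41, 35)
3P: (41, 35) + (19, 11). λ = (11 - 35)/(19 - 41) ≡ 19/21 mod 43. 21⁻¹ ≡ 41 (mod 43), so λ ≡ 5.
  x = λ² - 41 - 19 = 25 - 60 ≡ 8; y = λ·(41 - 8) - 35 ≡ 1. → (8, 1)
4P: (8, 1) + (19, 11). λ = (11 - 1)/(19 - 8) ≡ 10/11 mod 43. 11⁻¹ ≡ 4 (mod 43), so λ ≡ 40.
  x = λ² - 8 - 19 = 1600 - 27 ≡ 25; y = λ·(8 - 25) - 1 ≡ 7. → (25, 7)
5P: (25, 7) + (19, 11). λ = (11 - 7)/(19 - 25) ≡ 4/37 mod 43. 37⁻¹ ≡ 7 (mod 43), so λ ≡ 28.
  x = λ² - 25 - 19 = 784 - 44 ≡ 9; y = λ·(25 - 9) - 7 ≡ 11. → (9, 11)
6P: (9, 11) + (19, 11). λ = (11 - 11)/(19 - 9) ≡ 0/10 mod 43. 10⁻¹ ≡ 13 (mod 43) since 10·13 = 130 ≡ 1, so λ ≡ 0.
  x = λ² - 9 - 19 = 0 - 28 ≡ 15; y = λ·(9 - 15) - 11 ≡ 32. → (15, 32)
7P: (15, 32) + (19, 11). λ = (11 - 32)/(19 - 15) ≡ 22/4 mod 43. 4⁻¹ ≡ 11 (mod 43) since 4·11 = 44 ≡ 1, so λ ≡ 27.
  x = λ² - 15 - 19 = 729 - 34 ≡ 7; y = λ·(15 - 7) - 32 ≡ 12. → (7, 12)
8P: (7, 12) + (19, 11). λ = (11 - 12)/(19 - 7) ≡ 42/12 mod 43. 12⁻¹ ≡ 18 (mod 43), so λ ≡ 25.
  x = λ² - 7 - 19 = 625 - 26 ≡ 40; y = λ·(7 - 40) - 12 ≡ 23. → (40, 23)
9P: (40, 23) + (19, 11). λ = (11 - 23)/(19 - 40) ≡ 31/22 mod 43. 22⁻¹ ≡ 2 (mod 43), so λ ≡ 19.
  x = λ² - 40 - 19 = 361 - 59 ≡ 1; y = λ·(40 - 1) - 23 ≡ 30. → (1, 30)
10P: (1, 30) + (19, 11). λ = (11 - 30)/(19 - 1) ≡ 24/18 mod 43. 18⁻¹ ≡ 12 (mod 43), so λ ≡ 30.
  x = λ² - 1 - 19 = 900 - 20 ≡ 20; y = λ·(1 - 20) - 30 ≡ 2. → (20, 2)
11P: (20, 2) + (19, 11). λ = (11 - 2)/(19 - 20) ≡ 9/42 mod 43. 42⁻¹ ≡ 42 (mod 43), so λ ≡ 34.
  x = λ² - 20 - 19 = 1156 - 39 ≡ 42; y = λ·(20 - 42) - 2 ≡ 24. → (42, 24)

(42, 24)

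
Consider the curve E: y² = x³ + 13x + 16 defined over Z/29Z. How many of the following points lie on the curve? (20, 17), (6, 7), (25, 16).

1

(20, 17): 17² ≡ 28, rhs ≡ 11 → off.
(6, 7): 7² ≡ 20, rhs ≡ 20 → on.
(25, 16): 16² ≡ 24, rhs ≡ 16 → off.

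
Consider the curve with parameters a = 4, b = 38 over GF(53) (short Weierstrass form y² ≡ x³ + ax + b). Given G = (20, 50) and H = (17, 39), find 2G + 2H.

First 2G:
Repeated addition: build up to 2G.
2G: tangent at (20, 50): λ = (3·20² + 4)/(2·50) ≡ 38/47. 47⁻¹ ≡ 44 (mod 53), so λ ≡ 38·44 ≡ 29.
  x = λ² - 20 - 20 = 841 - 40 ≡ 6; y = λ·(20 - 6) - 50 ≡ 38. → (6, 38)
2G = (6, 38).
Next 2H:
Repeated addition: build up to 2H.
2H: tangent at (17, 39): λ = (3·17² + 4)/(2·39) ≡ 23/25. 25⁻¹ ≡ 17 (mod 53), so λ ≡ 23·17 ≡ 20.
  x = λ² - 17 - 17 = 400 - 34 ≡ 48; y = λ·(17 - 48) - 39 ≡ 30. → (48, 30)
2H = (48, 30).
Finally 2G + 2H:
(6, 38) + (48, 30). λ = (30 - 38)/(48 - 6) ≡ 45/42 mod 53. 42⁻¹ ≡ 24 (mod 53) since 42·24 = 1008 ≡ 1, so λ ≡ 20.
  x = λ² - 6 - 48 = 400 - 54 ≡ 28; y = λ·(6 - 28) - 38 ≡ 52. → (28, 52)

(28, 52)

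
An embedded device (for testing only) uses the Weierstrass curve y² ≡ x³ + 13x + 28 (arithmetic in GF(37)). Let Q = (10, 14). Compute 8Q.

Repeated addition: build up to 8Q.
2Q: tangent at (10, 14): λ = (3·10² + 13)/(2·14) ≡ 17/28. 28⁻¹ ≡ 4 (mod 37), so λ ≡ 17·4 ≡ 31.
  x = λ² - 10 - 10 = 961 - 20 ≡ 16; y = λ·(10 - 16) - 14 ≡ 22. → (16, 22)
3Q: (16, 22) + (10, 14). λ = (14 - 22)/(10 - 16) ≡ 29/31 mod 37. 31⁻¹ ≡ 6 (mod 37) since 31·6 = 186 ≡ 1, so λ ≡ 26.
  x = λ² - 16 - 10 = 676 - 26 ≡ 21; y = λ·(16 - 21) - 22 ≡ 33. → (21, 33)
4Q: (21, 33) + (10, 14). λ = (14 - 33)/(10 - 21) ≡ 18/26 mod 37. 26⁻¹ ≡ 10 (mod 37), so λ ≡ 32.
  x = λ² - 21 - 10 = 1024 - 31 ≡ 31; y = λ·(21 - 31) - 33 ≡ 17. → (31, 17)
5Q: (31, 17) + (10, 14). λ = (14 - 17)/(10 - 31) ≡ 34/16 mod 37. 16⁻¹ ≡ 7 (mod 37), so λ ≡ 16.
  x = λ² - 31 - 10 = 256 - 41 ≡ 30; y = λ·(31 - 30) - 17 ≡ 36. → (30, 36)
6Q: (30, 36) + (10, 14). λ = (14 - 36)/(10 - 30) ≡ 15/17 mod 37. 17⁻¹ ≡ 24 (mod 37) since 17·24 = 408 ≡ 1, so λ ≡ 27.
  x = λ² - 30 - 10 = 729 - 40 ≡ 23; y = λ·(30 - 23) - 36 ≡ 5. → (23, 5)
7Q: (23, 5) + (10, 14). λ = (14 - 5)/(10 - 23) ≡ 9/24 mod 37. 24⁻¹ ≡ 17 (mod 37) since 24·17 = 408 ≡ 1, so λ ≡ 5.
  x = λ² - 23 - 10 = 25 - 33 ≡ 29; y = λ·(23 - 29) - 5 ≡ 2. → (29, 2)
8Q: (29, 2) + (10, 14). λ = (14 - 2)/(10 - 29) ≡ 12/18 mod 37. 18⁻¹ ≡ 35 (mod 37), so λ ≡ 13.
  x = λ² - 29 - 10 = 169 - 39 ≡ 19; y = λ·(29 - 19) - 2 ≡ 17. → (19, 17)

(19, 17)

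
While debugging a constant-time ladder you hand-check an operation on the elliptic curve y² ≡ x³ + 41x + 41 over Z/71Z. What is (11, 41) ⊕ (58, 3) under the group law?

(11, 41) + (58, 3). λ = (3 - 41)/(58 - 11) ≡ 33/47 mod 71. 47⁻¹ ≡ 68 (mod 71) since 47·68 = 3196 ≡ 1, so λ ≡ 43.
  x = λ² - 11 - 58 = 1849 - 69 ≡ 5; y = λ·(11 - 5) - 41 ≡ 4. → (5, 4)

(5, 4)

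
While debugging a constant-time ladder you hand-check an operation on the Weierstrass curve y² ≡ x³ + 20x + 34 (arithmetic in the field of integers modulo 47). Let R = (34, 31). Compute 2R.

(16, 28)

tangent at (34, 31): λ = (3·34² + 20)/(2·31) ≡ 10/15. 15⁻¹ ≡ 22 (mod 47), so λ ≡ 10·22 ≡ 32.
  x = λ² - 34 - 34 = 1024 - 68 ≡ 16; y = λ·(34 - 16) - 31 ≡ 28. → (16, 28)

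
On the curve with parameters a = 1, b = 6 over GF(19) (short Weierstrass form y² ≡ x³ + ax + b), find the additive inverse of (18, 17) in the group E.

-(18, 17) = (18, -17 mod 19) = (18, 2).

(18, 2)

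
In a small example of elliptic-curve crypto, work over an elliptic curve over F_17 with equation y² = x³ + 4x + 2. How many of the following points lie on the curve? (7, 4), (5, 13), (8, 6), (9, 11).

(7, 4): 4² ≡ 16, rhs ≡ 16 → on.
(5, 13): 13² ≡ 16, rhs ≡ 11 → off.
(8, 6): 6² ≡ 2, rhs ≡ 2 → on.
(9, 11): 11² ≡ 2, rhs ≡ 2 → on.

3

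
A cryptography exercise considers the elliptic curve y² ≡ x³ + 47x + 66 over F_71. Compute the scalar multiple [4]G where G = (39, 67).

Repeated addition: build up to 4G.
2G: tangent at (39, 67): λ = (3·39² + 47)/(2·67) ≡ 66/63. 63⁻¹ ≡ 62 (mod 71), so λ ≡ 66·62 ≡ 45.
  x = λ² - 39 - 39 = 2025 - 78 ≡ 30; y = λ·(39 - 30) - 67 ≡ 54. → (30, 54)
3G: (30, 54) + (39, 67). λ = (67 - 54)/(39 - 30) ≡ 13/9 mod 71. 9⁻¹ ≡ 8 (mod 71) since 9·8 = 72 ≡ 1, so λ ≡ 33.
  x = λ² - 30 - 39 = 1089 - 69 ≡ 26; y = λ·(30 - 26) - 54 ≡ 7. → (26, 7)
4G: (26, 7) + (39, 67). λ = (67 - 7)/(39 - 26) ≡ 60/13 mod 71. 13⁻¹ ≡ 11 (mod 71), so λ ≡ 21.
  x = λ² - 26 - 39 = 441 - 65 ≡ 21; y = λ·(26 - 21) - 7 ≡ 27. → (21, 27)

(21, 27)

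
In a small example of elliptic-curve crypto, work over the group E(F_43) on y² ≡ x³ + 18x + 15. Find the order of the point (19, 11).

2P: tangent at (19, 11): λ = (3·19² + 18)/(2·11) ≡ 26/22. 22⁻¹ ≡ 2 (mod 43), so λ ≡ 26·2 ≡ 9.
  x = λ² - 19 - 19 = 81 - 38 ≡ 0; y = λ·(19 - 0) - 11 ≡ 31. → (0, 31)
3P: (0, 31) + (19, 11). λ = (11 - 31)/(19 - 0) ≡ 23/19 mod 43. 19⁻¹ ≡ 34 (mod 43), so λ ≡ 8.
  x = λ² - 0 - 19 = 64 - 19 ≡ 2; y = λ·(0 - 2) - 31 ≡ 39. → (2, 39)
4P: (2, 39) + (19, 11). λ = (11 - 39)/(19 - 2) ≡ 15/17 mod 43. 17⁻¹ ≡ 38 (mod 43), so λ ≡ 11.
  x = λ² - 2 - 19 = 121 - 21 ≡ 14; y = λ·(2 - 14) - 39 ≡ 1. → (14, 1)
5P: (14, 1) + (19, 11). λ = (11 - 1)/(19 - 14) ≡ 10/5 mod 43. 5⁻¹ ≡ 26 (mod 43), so λ ≡ 2.
  x = λ² - 14 - 19 = 4 - 33 ≡ 14; y = λ·(14 - 14) - 1 ≡ 42. → (14, 42)
6P: (14, 42) + (19, 11). λ = (11 - 42)/(19 - 14) ≡ 12/5 mod 43. 5⁻¹ ≡ 26 (mod 43), so λ ≡ 11.
  x = λ² - 14 - 19 = 121 - 33 ≡ 2; y = λ·(14 - 2) - 42 ≡ 4. → (2, 4)
7P: (2, 4) + (19, 11). λ = (11 - 4)/(19 - 2) ≡ 7/17 mod 43. 17⁻¹ ≡ 38 (mod 43) since 17·38 = 646 ≡ 1, so λ ≡ 8.
  x = λ² - 2 - 19 = 64 - 21 ≡ 0; y = λ·(2 - 0) - 4 ≡ 12. → (0, 12)
8P: (0, 12) + (19, 11). λ = (11 - 12)/(19 - 0) ≡ 42/19 mod 43. 19⁻¹ ≡ 34 (mod 43) since 19·34 = 646 ≡ 1, so λ ≡ 9.
  x = λ² - 0 - 19 = 81 - 19 ≡ 19; y = λ·(0 - 19) - 12 ≡ 32. → (19, 32)
9P: (19, 32) + (19, 11): same x and y₁ ≡ -y₂, so the sum is 𝒪.
9P = 𝒪, so the order is 9.

9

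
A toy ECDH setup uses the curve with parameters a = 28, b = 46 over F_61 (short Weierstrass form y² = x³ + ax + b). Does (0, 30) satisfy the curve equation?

yes

y² = 30² ≡ 46; x³ + 28x + 46 = 46 ≡ 46 (mod 61). 46 = 46.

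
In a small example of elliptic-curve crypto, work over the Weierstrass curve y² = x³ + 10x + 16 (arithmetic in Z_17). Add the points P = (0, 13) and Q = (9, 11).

(7, 15)

(0, 13) + (9, 11). λ = (11 - 13)/(9 - 0) ≡ 15/9 mod 17. 9⁻¹ ≡ 2 (mod 17), so λ ≡ 13.
  x = λ² - 0 - 9 = 169 - 9 ≡ 7; y = λ·(0 - 7) - 13 ≡ 15. → (7, 15)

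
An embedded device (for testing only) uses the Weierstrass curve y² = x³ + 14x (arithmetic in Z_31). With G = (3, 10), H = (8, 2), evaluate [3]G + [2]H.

(15, 19)

First 3G:
Repeated addition: build up to 3G.
2G: tangent at (3, 10): λ = (3·3² + 14)/(2·10) ≡ 10/20. 20⁻¹ ≡ 14 (mod 31) since 20·14 = 280 ≡ 1, so λ ≡ 10·14 ≡ 16.
  x = λ² - 3 - 3 = 256 - 6 ≡ 2; y = λ·(3 - 2) - 10 ≡ 6. → (2, 6)
3G: (2, 6) + (3, 10). λ = (10 - 6)/(3 - 2) ≡ 4/1 mod 31. 1⁻¹ ≡ 1 (mod 31), so λ ≡ 4.
  x = λ² - 2 - 3 = 16 - 5 ≡ 11; y = λ·(2 - 11) - 6 ≡ 20. → (11, 20)
3G = (11, 20).
Next 2H:
Repeated addition: build up to 2H.
2H: tangent at (8, 2): λ = (3·8² + 14)/(2·2) ≡ 20/4. 4⁻¹ ≡ 8 (mod 31), so λ ≡ 20·8 ≡ 5.
  x = λ² - 8 - 8 = 25 - 16 ≡ 9; y = λ·(8 - 9) - 2 ≡ 24. → (9, 24)
2H = (9, 24).
Finally 3G + 2H:
(11, 20) + (9, 24). λ = (24 - 20)/(9 - 11) ≡ 4/29 mod 31. 29⁻¹ ≡ 15 (mod 31), so λ ≡ 29.
  x = λ² - 11 - 9 = 841 - 20 ≡ 15; y = λ·(11 - 15) - 20 ≡ 19. → (15, 19)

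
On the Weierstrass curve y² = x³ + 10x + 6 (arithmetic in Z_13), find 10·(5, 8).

(11, 2)

Write G = (5, 8).
Repeated addition: build up to 10G.
2G: tangent at (5, 8): λ = (3·5² + 10)/(2·8) ≡ 7/3. 3⁻¹ ≡ 9 (mod 13) since 3·9 = 27 ≡ 1, so λ ≡ 7·9 ≡ 11.
  x = λ² - 5 - 5 = 121 - 10 ≡ 7; y = λ·(5 - 7) - 8 ≡ 9. → (7, 9)
3G: (7, 9) + (5, 8). λ = (8 - 9)/(5 - 7) ≡ 12/11 mod 13. 11⁻¹ ≡ 6 (mod 13), so λ ≡ 7.
  x = λ² - 7 - 5 = 49 - 12 ≡ 11; y = λ·(7 - 11) - 9 ≡ 2. → (11, 2)
4G: (11, 2) + (5, 8). λ = (8 - 2)/(5 - 11) ≡ 6/7 mod 13. 7⁻¹ ≡ 2 (mod 13), so λ ≡ 12.
  x = λ² - 11 - 5 = 144 - 16 ≡ 11; y = λ·(11 - 11) - 2 ≡ 11. → (11, 11)
5G: (11, 11) + (5, 8). λ = (8 - 11)/(5 - 11) ≡ 10/7 mod 13. 7⁻¹ ≡ 2 (mod 13) since 7·2 = 14 ≡ 1, so λ ≡ 7.
  x = λ² - 11 - 5 = 49 - 16 ≡ 7; y = λ·(11 - 7) - 11 ≡ 4. → (7, 4)
6G: (7, 4) + (5, 8). λ = (8 - 4)/(5 - 7) ≡ 4/11 mod 13. 11⁻¹ ≡ 6 (mod 13), so λ ≡ 11.
  x = λ² - 7 - 5 = 121 - 12 ≡ 5; y = λ·(7 - 5) - 4 ≡ 5. → (5, 5)
7G: (5, 5) + (5, 8): same x and y₁ ≡ -y₂, so the sum is ∞.
8G: ∞ + (5, 8) = (5, 8) (identity).
9G: tangent at (5, 8): λ = (3·5² + 10)/(2·8) ≡ 7/3. 3⁻¹ ≡ 9 (mod 13), so λ ≡ 7·9 ≡ 11.
  x = λ² - 5 - 5 = 121 - 10 ≡ 7; y = λ·(5 - 7) - 8 ≡ 9. → (7, 9)
10G: (7, 9) + (5, 8). λ = (8 - 9)/(5 - 7) ≡ 12/11 mod 13. 11⁻¹ ≡ 6 (mod 13), so λ ≡ 7.
  x = λ² - 7 - 5 = 49 - 12 ≡ 11; y = λ·(7 - 11) - 9 ≡ 2. → (11, 2)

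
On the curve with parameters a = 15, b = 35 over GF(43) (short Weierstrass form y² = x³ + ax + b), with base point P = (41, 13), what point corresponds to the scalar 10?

Double-and-add on 10 = (1010)₂. Start with P = (41, 13) for the leading 1-bit.
double: tangent at (41, 13): λ = (3·41² + 15)/(2·13) ≡ 27/26. 26⁻¹ ≡ 5 (mod 43) since 26·5 = 130 ≡ 1, so λ ≡ 27·5 ≡ 6.
  x = λ² - 41 - 41 = 36 - 82 ≡ 40; y = λ·(41 - 40) - 13 ≡ 36. → (40, 36)
double: tangent at (40, 36): λ = (3·40² + 15)/(2·36) ≡ 42/29. 29⁻¹ ≡ 3 (mod 43), so λ ≡ 42·3 ≡ 40.
  x = λ² - 40 - 40 = 1600 - 80 ≡ 15; y = λ·(40 - 15) - 36 ≡ 18. → (15, 18)
add P: (15, 18) + (41, 13). λ = (13 - 18)/(41 - 15) ≡ 38/26 mod 43. 26⁻¹ ≡ 5 (mod 43), so λ ≡ 18.
  x = λ² - 15 - 41 = 324 - 56 ≡ 10; y = λ·(15 - 10) - 18 ≡ 29. → (10, 29)
double: tangent at (10, 29): λ = (3·10² + 15)/(2·29) ≡ 14/15. 15⁻¹ ≡ 23 (mod 43), so λ ≡ 14·23 ≡ 21.
  x = λ² - 10 - 10 = 441 - 20 ≡ 34; y = λ·(10 - 34) - 29 ≡ 26. → (34, 26)

(34, 26)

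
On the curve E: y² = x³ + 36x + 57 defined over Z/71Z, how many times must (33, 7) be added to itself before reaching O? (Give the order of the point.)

11

2P: tangent at (33, 7): λ = (3·33² + 36)/(2·7) ≡ 37/14. 14⁻¹ ≡ 66 (mod 71), so λ ≡ 37·66 ≡ 28.
  x = λ² - 33 - 33 = 784 - 66 ≡ 8; y = λ·(33 - 8) - 7 ≡ 54. → (8, 54)
3P: (8, 54) + (33, 7). λ = (7 - 54)/(33 - 8) ≡ 24/25 mod 71. 25⁻¹ ≡ 54 (mod 71), so λ ≡ 18.
  x = λ² - 8 - 33 = 324 - 41 ≡ 70; y = λ·(8 - 70) - 54 ≡ 37. → (70, 37)
4P: (70, 37) + (33, 7). λ = (7 - 37)/(33 - 70) ≡ 41/34 mod 71. 34⁻¹ ≡ 23 (mod 71), so λ ≡ 20.
  x = λ² - 70 - 33 = 400 - 103 ≡ 13; y = λ·(70 - 13) - 37 ≡ 38. → (13, 38)
5P: (13, 38) + (33, 7). λ = (7 - 38)/(33 - 13) ≡ 40/20 mod 71. 20⁻¹ ≡ 32 (mod 71) since 20·32 = 640 ≡ 1, so λ ≡ 2.
  x = λ² - 13 - 33 = 4 - 46 ≡ 29; y = λ·(13 - 29) - 38 ≡ 1. → (29, 1)
6P: (29, 1) + (33, 7). λ = (7 - 1)/(33 - 29) ≡ 6/4 mod 71. 4⁻¹ ≡ 18 (mod 71), so λ ≡ 37.
  x = λ² - 29 - 33 = 1369 - 62 ≡ 29; y = λ·(29 - 29) - 1 ≡ 70. → (29, 70)
7P: (29, 70) + (33, 7). λ = (7 - 70)/(33 - 29) ≡ 8/4 mod 71. 4⁻¹ ≡ 18 (mod 71), so λ ≡ 2.
  x = λ² - 29 - 33 = 4 - 62 ≡ 13; y = λ·(29 - 13) - 70 ≡ 33. → (13, 33)
8P: (13, 33) + (33, 7). λ = (7 - 33)/(33 - 13) ≡ 45/20 mod 71. 20⁻¹ ≡ 32 (mod 71) since 20·32 = 640 ≡ 1, so λ ≡ 20.
  x = λ² - 13 - 33 = 400 - 46 ≡ 70; y = λ·(13 - 70) - 33 ≡ 34. → (70, 34)
9P: (70, 34) + (33, 7). λ = (7 - 34)/(33 - 70) ≡ 44/34 mod 71. 34⁻¹ ≡ 23 (mod 71) since 34·23 = 782 ≡ 1, so λ ≡ 18.
  x = λ² - 70 - 33 = 324 - 103 ≡ 8; y = λ·(70 - 8) - 34 ≡ 17. → (8, 17)
10P: (8, 17) + (33, 7). λ = (7 - 17)/(33 - 8) ≡ 61/25 mod 71. 25⁻¹ ≡ 54 (mod 71) since 25·54 = 1350 ≡ 1, so λ ≡ 28.
  x = λ² - 8 - 33 = 784 - 41 ≡ 33; y = λ·(8 - 33) - 17 ≡ 64. → (33, 64)
11P: (33, 64) + (33, 7): same x and y₁ ≡ -y₂, so the sum is O.
11P = O, so the order is 11.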